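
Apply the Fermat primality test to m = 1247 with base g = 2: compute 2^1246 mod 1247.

2^1 ≡ 2 (mod 1247)
2^2 ≡ 2^2 = 4 ≡ 4 (mod 1247)
2^4 ≡ 4^2 = 16 ≡ 16 (mod 1247)
2^8 ≡ 16^2 = 256 ≡ 256 (mod 1247)
2^16 ≡ 256^2 = 65536 ≡ 692 (mod 1247)
2^32 ≡ 692^2 = 478864 ≡ 16 (mod 1247)
2^64 ≡ 16^2 = 256 ≡ 256 (mod 1247)
2^128 ≡ 256^2 = 65536 ≡ 692 (mod 1247)
2^256 ≡ 692^2 = 478864 ≡ 16 (mod 1247)
2^512 ≡ 16^2 = 256 ≡ 256 (mod 1247)
2^1024 ≡ 256^2 = 65536 ≡ 692 (mod 1247)
1246 = 1024 + 128 + 64 + 16 + 8 + 4 + 2 in binary powers of 2.
So 2^1246 ≡ 692 · 692 · 256 · 692 · 256 · 16 · 4 ≡ 173 (mod 1247).
Since 173 ≠ 1, base 2 is a Fermat witness: 1247 is composite.

173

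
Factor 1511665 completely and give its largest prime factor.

1511665 = 5 · 302333
302333 = 43 · 7031
7031 = 79 · 89
89 is prime.
So 1511665 = 5 · 43 · 79 · 89; the largest prime factor is 89.

89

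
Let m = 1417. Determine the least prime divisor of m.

13

1417 is odd.
Digit sum 13, not divisible by 3.
Ends in 7: not divisible by 5.
7: 1417 = 7·202 + 3
11: 1417 = 11·128 + 9
13: 1417 = 13·109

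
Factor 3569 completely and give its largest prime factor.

83

3569 = 43 · 83
83 is prime.
So 3569 = 43 · 83; the largest prime factor is 83.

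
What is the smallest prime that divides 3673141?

3673141 is odd.
Digit sum 25, not divisible by 3.
Ends in 1: not divisible by 5.
7: 3673141 = 7·524734 + 3
11: 3673141 = 11·333921 + 10
13: 3673141 = 13·282549 + 4
17: 3673141 = 17·216067 + 2
19: 3673141 = 19·193323 + 4
23: 3673141 = 23·159701 + 18
29: 3673141 = 29·126660 + 1
31: 3673141 = 31·118488 + 13
37: 3673141 = 37·99274 + 3
41: 3673141 = 41·89588 + 33
43: 3673141 = 43·85421 + 38
47: 3673141 = 47·78151 + 44
53: 3673141 = 53·69304 + 29
59: 3673141 = 59·62256 + 37
61: 3673141 = 61·60215 + 26
67: 3673141 = 67·54823

67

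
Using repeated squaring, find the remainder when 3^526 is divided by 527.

3^1 ≡ 3 (mod 527)
3^2 ≡ 3^2 = 9 ≡ 9 (mod 527)
3^4 ≡ 9^2 = 81 ≡ 81 (mod 527)
3^8 ≡ 81^2 = 6561 ≡ 237 (mod 527)
3^16 ≡ 237^2 = 56169 ≡ 307 (mod 527)
3^32 ≡ 307^2 = 94249 ≡ 443 (mod 527)
3^64 ≡ 443^2 = 196249 ≡ 205 (mod 527)
3^128 ≡ 205^2 = 42025 ≡ 392 (mod 527)
3^256 ≡ 392^2 = 153664 ≡ 307 (mod 527)
3^512 ≡ 307^2 = 94249 ≡ 443 (mod 527)
526 = 512 + 8 + 4 + 2 in binary powers of 2.
So 3^526 ≡ 443 · 237 · 81 · 9 ≡ 121 (mod 527).
Since 121 ≠ 1, base 3 is a Fermat witness: 527 is composite.

121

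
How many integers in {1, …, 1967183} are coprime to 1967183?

1918144

Factor: 1967183 = 83 · 137 · 173.
φ(1967183) = (83−1) · (137−1) · (173−1) = 82 · 136 · 172 = 1918144.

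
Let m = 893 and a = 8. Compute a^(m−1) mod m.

68

8^1 ≡ 8 (mod 893)
8^2 ≡ 8^2 = 64 ≡ 64 (mod 893)
8^4 ≡ 64^2 = 4096 ≡ 524 (mod 893)
8^8 ≡ 524^2 = 274576 ≡ 425 (mod 893)
8^16 ≡ 425^2 = 180625 ≡ 239 (mod 893)
8^32 ≡ 239^2 = 57121 ≡ 862 (mod 893)
8^64 ≡ 862^2 = 743044 ≡ 68 (mod 893)
8^128 ≡ 68^2 = 4624 ≡ 159 (mod 893)
8^256 ≡ 159^2 = 25281 ≡ 277 (mod 893)
8^512 ≡ 277^2 = 76729 ≡ 824 (mod 893)
892 = 512 + 256 + 64 + 32 + 16 + 8 + 4 in binary powers of 2.
So 8^892 ≡ 824 · 277 · 68 · 862 · 239 · 425 · 524 ≡ 68 (mod 893).
Since 68 ≠ 1, base 8 is a Fermat witness: 893 is composite.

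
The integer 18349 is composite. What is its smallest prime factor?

18349 is odd.
Digit sum 25, not divisible by 3.
Ends in 9: not divisible by 5.
7: 18349 = 7·2621 + 2
11: 18349 = 11·1668 + 1
13: 18349 = 13·1411 + 6
17: 18349 = 17·1079 + 6
19: 18349 = 19·965 + 14
23: 18349 = 23·797 + 18
29: 18349 = 29·632 + 21
31: 18349 = 31·591 + 28
37: 18349 = 37·495 + 34
41: 18349 = 41·447 + 22
43: 18349 = 43·426 + 31
47: 18349 = 47·390 + 19
53: 18349 = 53·346 + 11
59: 18349 = 59·311

59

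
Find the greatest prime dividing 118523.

118523 = 29 · 4087
4087 = 61 · 67
67 is prime.
So 118523 = 29 · 61 · 67; the largest prime factor is 67.

67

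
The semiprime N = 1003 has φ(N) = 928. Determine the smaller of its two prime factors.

φ(n) = (p−1)(q−1) = n − (p+q) + 1, so p + q = 1003 − 928 + 1 = 76.
p and q are the roots of t² − 76t + 1003 = 0.
Discriminant: 76² − 4·1003 = 5776 − 4012 = 1764; √1764 = 42.
q = (76 − 42)/2 = 17, p = (76 + 42)/2 = 59.
Check: 17 · 59 = 1003.

17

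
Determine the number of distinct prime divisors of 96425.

4

96425 = 5^2 · 3857
3857 = 7 · 551
551 = 19 · 29
96425 = 5^2 · 7 · 19 · 29, which has 4 distinct prime factors.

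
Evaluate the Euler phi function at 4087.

3960

Factor: 4087 = 61 · 67.
φ(4087) = (61−1) · (67−1) = 60 · 66 = 3960.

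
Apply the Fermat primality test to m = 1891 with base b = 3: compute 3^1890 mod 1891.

3^1 ≡ 3 (mod 1891)
3^2 ≡ 3^2 = 9 ≡ 9 (mod 1891)
3^4 ≡ 9^2 = 81 ≡ 81 (mod 1891)
3^8 ≡ 81^2 = 6561 ≡ 888 (mod 1891)
3^16 ≡ 888^2 = 788544 ≡ 1888 (mod 1891)
3^32 ≡ 1888^2 = 3564544 ≡ 9 (mod 1891)
3^64 ≡ 9^2 = 81 ≡ 81 (mod 1891)
3^128 ≡ 81^2 = 6561 ≡ 888 (mod 1891)
3^256 ≡ 888^2 = 788544 ≡ 1888 (mod 1891)
3^512 ≡ 1888^2 = 3564544 ≡ 9 (mod 1891)
3^1024 ≡ 9^2 = 81 ≡ 81 (mod 1891)
1890 = 1024 + 512 + 256 + 64 + 32 + 2 in binary powers of 2.
So 3^1890 ≡ 81 · 9 · 1888 · 81 · 9 · 9 ≡ 1 (mod 1891).
Since the result is 1, base 3 gives no evidence that 1891 is composite.

1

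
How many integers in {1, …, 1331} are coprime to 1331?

Factor: 1331 = 11^3.
φ(1331) = 11^2·(11−1) = 1210.

1210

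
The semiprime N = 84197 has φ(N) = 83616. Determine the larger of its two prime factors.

313

φ(n) = (p−1)(q−1) = n − (p+q) + 1, so p + q = 84197 − 83616 + 1 = 582.
p and q are the roots of t² − 582t + 84197 = 0.
Discriminant: 582² − 4·84197 = 338724 − 336788 = 1936; √1936 = 44.
q = (582 − 44)/2 = 269, p = (582 + 44)/2 = 313.
Check: 269 · 313 = 84197.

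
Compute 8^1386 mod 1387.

8^1 ≡ 8 (mod 1387)
8^2 ≡ 8^2 = 64 ≡ 64 (mod 1387)
8^4 ≡ 64^2 = 4096 ≡ 1322 (mod 1387)
8^8 ≡ 1322^2 = 1747684 ≡ 64 (mod 1387)
8^16 ≡ 64^2 = 4096 ≡ 1322 (mod 1387)
8^32 ≡ 1322^2 = 1747684 ≡ 64 (mod 1387)
8^64 ≡ 64^2 = 4096 ≡ 1322 (mod 1387)
8^128 ≡ 1322^2 = 1747684 ≡ 64 (mod 1387)
8^256 ≡ 64^2 = 4096 ≡ 1322 (mod 1387)
8^512 ≡ 1322^2 = 1747684 ≡ 64 (mod 1387)
8^1024 ≡ 64^2 = 4096 ≡ 1322 (mod 1387)
1386 = 1024 + 256 + 64 + 32 + 8 + 2 in binary powers of 2.
So 8^1386 ≡ 1322 · 1322 · 1322 · 64 · 64 · 64 ≡ 1 (mod 1387).
Since the result is 1, base 8 gives no evidence that 1387 is composite.

1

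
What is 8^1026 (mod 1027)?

8^1 ≡ 8 (mod 1027)
8^2 ≡ 8^2 = 64 ≡ 64 (mod 1027)
8^4 ≡ 64^2 = 4096 ≡ 1015 (mod 1027)
8^8 ≡ 1015^2 = 1030225 ≡ 144 (mod 1027)
8^16 ≡ 144^2 = 20736 ≡ 196 (mod 1027)
8^32 ≡ 196^2 = 38416 ≡ 417 (mod 1027)
8^64 ≡ 417^2 = 173889 ≡ 326 (mod 1027)
8^128 ≡ 326^2 = 106276 ≡ 495 (mod 1027)
8^256 ≡ 495^2 = 245025 ≡ 599 (mod 1027)
8^512 ≡ 599^2 = 358801 ≡ 378 (mod 1027)
8^1024 ≡ 378^2 = 142884 ≡ 131 (mod 1027)
1026 = 1024 + 2 in binary powers of 2.
So 8^1026 ≡ 131 · 64 ≡ 168 (mod 1027).
Since 168 ≠ 1, base 8 is a Fermat witness: 1027 is composite.

168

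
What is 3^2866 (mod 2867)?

1095

3^1 ≡ 3 (mod 2867)
3^2 ≡ 3^2 = 9 ≡ 9 (mod 2867)
3^4 ≡ 9^2 = 81 ≡ 81 (mod 2867)
3^8 ≡ 81^2 = 6561 ≡ 827 (mod 2867)
3^16 ≡ 827^2 = 683929 ≡ 1583 (mod 2867)
3^32 ≡ 1583^2 = 2505889 ≡ 131 (mod 2867)
3^64 ≡ 131^2 = 17161 ≡ 2826 (mod 2867)
3^128 ≡ 2826^2 = 7986276 ≡ 1681 (mod 2867)
3^256 ≡ 1681^2 = 2825761 ≡ 1766 (mod 2867)
3^512 ≡ 1766^2 = 3118756 ≡ 2327 (mod 2867)
3^1024 ≡ 2327^2 = 5414929 ≡ 2033 (mod 2867)
3^2048 ≡ 2033^2 = 4133089 ≡ 1742 (mod 2867)
2866 = 2048 + 512 + 256 + 32 + 16 + 2 in binary powers of 2.
So 3^2866 ≡ 1742 · 2327 · 1766 · 131 · 1583 · 9 ≡ 1095 (mod 2867).
Since 1095 ≠ 1, base 3 is a Fermat witness: 2867 is composite.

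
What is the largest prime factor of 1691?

1691 = 19 · 89
89 is prime.
So 1691 = 19 · 89; the largest prime factor is 89.

89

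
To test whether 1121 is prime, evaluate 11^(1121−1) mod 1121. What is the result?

11^1 ≡ 11 (mod 1121)
11^2 ≡ 11^2 = 121 ≡ 121 (mod 1121)
11^4 ≡ 121^2 = 14641 ≡ 68 (mod 1121)
11^8 ≡ 68^2 = 4624 ≡ 140 (mod 1121)
11^16 ≡ 140^2 = 19600 ≡ 543 (mod 1121)
11^32 ≡ 543^2 = 294849 ≡ 26 (mod 1121)
11^64 ≡ 26^2 = 676 ≡ 676 (mod 1121)
11^128 ≡ 676^2 = 456976 ≡ 729 (mod 1121)
11^256 ≡ 729^2 = 531441 ≡ 87 (mod 1121)
11^512 ≡ 87^2 = 7569 ≡ 843 (mod 1121)
11^1024 ≡ 843^2 = 710649 ≡ 1056 (mod 1121)
1120 = 1024 + 64 + 32 in binary powers of 2.
So 11^1120 ≡ 1056 · 676 · 26 ≡ 980 (mod 1121).
Since 980 ≠ 1, base 11 is a Fermat witness: 1121 is composite.

980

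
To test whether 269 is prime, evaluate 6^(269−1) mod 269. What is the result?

1

6^1 ≡ 6 (mod 269)
6^2 ≡ 6^2 = 36 ≡ 36 (mod 269)
6^4 ≡ 36^2 = 1296 ≡ 220 (mod 269)
6^8 ≡ 220^2 = 48400 ≡ 249 (mod 269)
6^16 ≡ 249^2 = 62001 ≡ 131 (mod 269)
6^32 ≡ 131^2 = 17161 ≡ 214 (mod 269)
6^64 ≡ 214^2 = 45796 ≡ 66 (mod 269)
6^128 ≡ 66^2 = 4356 ≡ 52 (mod 269)
6^256 ≡ 52^2 = 2704 ≡ 14 (mod 269)
268 = 256 + 8 + 4 in binary powers of 2.
So 6^268 ≡ 14 · 249 · 220 ≡ 1 (mod 269).
Since the result is 1, base 6 gives no evidence that 269 is composite.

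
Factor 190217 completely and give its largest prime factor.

97

190217 = 37 · 5141
5141 = 53 · 97
97 is prime.
So 190217 = 37 · 53 · 97; the largest prime factor is 97.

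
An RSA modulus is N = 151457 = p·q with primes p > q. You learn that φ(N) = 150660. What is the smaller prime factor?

φ(n) = (p−1)(q−1) = n − (p+q) + 1, so p + q = 151457 − 150660 + 1 = 798.
p and q are the roots of t² − 798t + 151457 = 0.
Discriminant: 798² − 4·151457 = 636804 − 605828 = 30976; √30976 = 176.
q = (798 − 176)/2 = 311, p = (798 + 176)/2 = 487.
Check: 311 · 487 = 151457.

311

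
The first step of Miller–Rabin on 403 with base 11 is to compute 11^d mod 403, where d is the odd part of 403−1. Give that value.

403 − 1 = 402 = 2^1 · 201, so d = 201.
11^1 ≡ 11 (mod 403)
11^2 ≡ 11^2 = 121 ≡ 121 (mod 403)
11^4 ≡ 121^2 = 14641 ≡ 133 (mod 403)
11^8 ≡ 133^2 = 17689 ≡ 360 (mod 403)
11^16 ≡ 360^2 = 129600 ≡ 237 (mod 403)
11^32 ≡ 237^2 = 56169 ≡ 152 (mod 403)
11^64 ≡ 152^2 = 23104 ≡ 133 (mod 403)
11^128 ≡ 133^2 = 17689 ≡ 360 (mod 403)
201 = 128 + 64 + 8 + 1 in binary powers of 2.
So 11^201 ≡ 360 · 133 · 360 · 11 ≡ 151 (mod 403).
Squaring chain: 151; never reaches −1, so base 11 is a Miller–Rabin witness that 403 is composite.

151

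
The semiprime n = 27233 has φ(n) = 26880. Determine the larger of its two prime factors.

φ(n) = (p−1)(q−1) = n − (p+q) + 1, so p + q = 27233 − 26880 + 1 = 354.
p and q are the roots of t² − 354t + 27233 = 0.
Discriminant: 354² − 4·27233 = 125316 − 108932 = 16384; √16384 = 128.
q = (354 − 128)/2 = 113, p = (354 + 128)/2 = 241.
Check: 113 · 241 = 27233.

241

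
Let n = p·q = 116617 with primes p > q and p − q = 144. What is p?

421

Since p = q + 144, we have 116617 = q(q + 144), so q² + 144q − 116617 = 0.
Discriminant: 144² + 4·116617 = 20736 + 466468 = 487204; √487204 = 698.
q = (−144 + 698)/2 = 277, and p = q + 144 = 421.
Check: 277 · 421 = 116617.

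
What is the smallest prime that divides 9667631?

9667631 is odd.
Digit sum 38, not divisible by 3.
Ends in 1: not divisible by 5.
7: 9667631 = 7·1381090 + 1
11: 9667631 = 11·878875 + 6
13: 9667631 = 13·743663 + 12
17: 9667631 = 17·568684 + 3
19: 9667631 = 19·508822 + 13
23: 9667631 = 23·420331 + 18
29: 9667631 = 29·333366 + 17
31: 9667631 = 31·311859 + 2
37: 9667631 = 37·261287 + 12
41: 9667631 = 41·235795 + 36
43: 9667631 = 43·224828 + 27
47: 9667631 = 47·205694 + 13
53: 9667631 = 53·182408 + 7
59: 9667631 = 59·163858 + 9
61: 9667631 = 61·158485 + 46
67: 9667631 = 67·144293

67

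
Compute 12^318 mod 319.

144

12^1 ≡ 12 (mod 319)
12^2 ≡ 12^2 = 144 ≡ 144 (mod 319)
12^4 ≡ 144^2 = 20736 ≡ 1 (mod 319)
12^8 ≡ 1^2 = 1 ≡ 1 (mod 319)
12^16 ≡ 1^2 = 1 ≡ 1 (mod 319)
12^32 ≡ 1^2 = 1 ≡ 1 (mod 319)
12^64 ≡ 1^2 = 1 ≡ 1 (mod 319)
12^128 ≡ 1^2 = 1 ≡ 1 (mod 319)
12^256 ≡ 1^2 = 1 ≡ 1 (mod 319)
318 = 256 + 32 + 16 + 8 + 4 + 2 in binary powers of 2.
So 12^318 ≡ 1 · 1 · 1 · 1 · 1 · 144 ≡ 144 (mod 319).
Since 144 ≠ 1, base 12 is a Fermat witness: 319 is composite.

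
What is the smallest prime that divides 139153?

7

139153 is odd.
Digit sum 22, not divisible by 3.
Ends in 3: not divisible by 5.
7: 139153 = 7·19879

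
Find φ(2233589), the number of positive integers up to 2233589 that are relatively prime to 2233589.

2177280

Factor: 2233589 = 71 · 163 · 193.
φ(2233589) = (71−1) · (163−1) · (193−1) = 70 · 162 · 192 = 2177280.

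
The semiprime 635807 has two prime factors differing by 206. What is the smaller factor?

Since p = q + 206, we have 635807 = q(q + 206), so q² + 206q − 635807 = 0.
Discriminant: 206² + 4·635807 = 42436 + 2543228 = 2585664; √2585664 = 1608.
q = (−206 + 1608)/2 = 701, and p = q + 206 = 907.
Check: 701 · 907 = 635807.

701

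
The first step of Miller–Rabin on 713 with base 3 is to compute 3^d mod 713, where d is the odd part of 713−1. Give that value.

713 − 1 = 712 = 2^3 · 89, so d = 89.
3^1 ≡ 3 (mod 713)
3^2 ≡ 3^2 = 9 ≡ 9 (mod 713)
3^4 ≡ 9^2 = 81 ≡ 81 (mod 713)
3^8 ≡ 81^2 = 6561 ≡ 144 (mod 713)
3^16 ≡ 144^2 = 20736 ≡ 59 (mod 713)
3^32 ≡ 59^2 = 3481 ≡ 629 (mod 713)
3^64 ≡ 629^2 = 395641 ≡ 639 (mod 713)
89 = 64 + 16 + 8 + 1 in binary powers of 2.
So 3^89 ≡ 639 · 59 · 144 · 3 ≡ 486 (mod 713).
Squaring chain: 486 → 193 → 173; never reaches −1, so base 3 is a Miller–Rabin witness that 713 is composite.

486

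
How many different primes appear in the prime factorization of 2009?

2009 = 7^2 · 41
2009 = 7^2 · 41, which has 2 distinct prime factors.

2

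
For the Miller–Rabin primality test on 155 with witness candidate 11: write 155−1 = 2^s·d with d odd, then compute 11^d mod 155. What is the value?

155 − 1 = 154 = 2^1 · 77, so d = 77.
11^1 ≡ 11 (mod 155)
11^2 ≡ 11^2 = 121 ≡ 121 (mod 155)
11^4 ≡ 121^2 = 14641 ≡ 71 (mod 155)
11^8 ≡ 71^2 = 5041 ≡ 81 (mod 155)
11^16 ≡ 81^2 = 6561 ≡ 51 (mod 155)
11^32 ≡ 51^2 = 2601 ≡ 121 (mod 155)
11^64 ≡ 121^2 = 14641 ≡ 71 (mod 155)
77 = 64 + 8 + 4 + 1 in binary powers of 2.
So 11^77 ≡ 71 · 81 · 71 · 11 ≡ 96 (mod 155).
Squaring chain: 96; never reaches −1, so base 11 is a Miller–Rabin witness that 155 is composite.

96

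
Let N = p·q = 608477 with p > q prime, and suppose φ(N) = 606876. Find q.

619

φ(n) = (p−1)(q−1) = n − (p+q) + 1, so p + q = 608477 − 606876 + 1 = 1602.
p and q are the roots of t² − 1602t + 608477 = 0.
Discriminant: 1602² − 4·608477 = 2566404 − 2433908 = 132496; √132496 = 364.
q = (1602 − 364)/2 = 619, p = (1602 + 364)/2 = 983.
Check: 619 · 983 = 608477.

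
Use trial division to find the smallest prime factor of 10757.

10757 is odd.
Digit sum 20, not divisible by 3.
Ends in 7: not divisible by 5.
7: 10757 = 7·1536 + 5
11: 10757 = 11·977 + 10
13: 10757 = 13·827 + 6
17: 10757 = 17·632 + 13
19: 10757 = 19·566 + 3
23: 10757 = 23·467 + 16
29: 10757 = 29·370 + 27
31: 10757 = 31·347

31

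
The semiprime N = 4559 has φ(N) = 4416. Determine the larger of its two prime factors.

φ(n) = (p−1)(q−1) = n − (p+q) + 1, so p + q = 4559 − 4416 + 1 = 144.
p and q are the roots of t² − 144t + 4559 = 0.
Discriminant: 144² − 4·4559 = 20736 − 18236 = 2500; √2500 = 50.
q = (144 − 50)/2 = 47, p = (144 + 50)/2 = 97.
Check: 47 · 97 = 4559.

97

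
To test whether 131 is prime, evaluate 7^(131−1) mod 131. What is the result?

7^1 ≡ 7 (mod 131)
7^2 ≡ 7^2 = 49 ≡ 49 (mod 131)
7^4 ≡ 49^2 = 2401 ≡ 43 (mod 131)
7^8 ≡ 43^2 = 1849 ≡ 15 (mod 131)
7^16 ≡ 15^2 = 225 ≡ 94 (mod 131)
7^32 ≡ 94^2 = 8836 ≡ 59 (mod 131)
7^64 ≡ 59^2 = 3481 ≡ 75 (mod 131)
7^128 ≡ 75^2 = 5625 ≡ 123 (mod 131)
130 = 128 + 2 in binary powers of 2.
So 7^130 ≡ 123 · 49 ≡ 1 (mod 131).
Since the result is 1, base 7 gives no evidence that 131 is composite.

1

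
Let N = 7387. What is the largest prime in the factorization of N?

7387 = 83 · 89
89 is prime.
So 7387 = 83 · 89; the largest prime factor is 89.

89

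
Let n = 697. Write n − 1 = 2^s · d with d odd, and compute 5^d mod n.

61

697 − 1 = 696 = 2^3 · 87, so d = 87.
5^1 ≡ 5 (mod 697)
5^2 ≡ 5^2 = 25 ≡ 25 (mod 697)
5^4 ≡ 25^2 = 625 ≡ 625 (mod 697)
5^8 ≡ 625^2 = 390625 ≡ 305 (mod 697)
5^16 ≡ 305^2 = 93025 ≡ 324 (mod 697)
5^32 ≡ 324^2 = 104976 ≡ 426 (mod 697)
5^64 ≡ 426^2 = 181476 ≡ 256 (mod 697)
87 = 64 + 16 + 4 + 2 + 1 in binary powers of 2.
So 5^87 ≡ 256 · 324 · 625 · 25 · 5 ≡ 61 (mod 697).
Squaring chain: 61 → 236 → 633; never reaches −1, so base 5 is a Miller–Rabin witness that 697 is composite.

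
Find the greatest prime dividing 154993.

71

154993 = 37 · 4189
4189 = 59 · 71
71 is prime.
So 154993 = 37 · 59 · 71; the largest prime factor is 71.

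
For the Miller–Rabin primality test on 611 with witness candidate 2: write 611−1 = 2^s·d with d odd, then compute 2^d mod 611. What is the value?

487

611 − 1 = 610 = 2^1 · 305, so d = 305.
2^1 ≡ 2 (mod 611)
2^2 ≡ 2^2 = 4 ≡ 4 (mod 611)
2^4 ≡ 4^2 = 16 ≡ 16 (mod 611)
2^8 ≡ 16^2 = 256 ≡ 256 (mod 611)
2^16 ≡ 256^2 = 65536 ≡ 159 (mod 611)
2^32 ≡ 159^2 = 25281 ≡ 230 (mod 611)
2^64 ≡ 230^2 = 52900 ≡ 354 (mod 611)
2^128 ≡ 354^2 = 125316 ≡ 61 (mod 611)
2^256 ≡ 61^2 = 3721 ≡ 55 (mod 611)
305 = 256 + 32 + 16 + 1 in binary powers of 2.
So 2^305 ≡ 55 · 230 · 159 · 2 ≡ 487 (mod 611).
Squaring chain: 487; never reaches −1, so base 2 is a Miller–Rabin witness that 611 is composite.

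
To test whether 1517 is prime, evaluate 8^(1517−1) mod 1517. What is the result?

174

8^1 ≡ 8 (mod 1517)
8^2 ≡ 8^2 = 64 ≡ 64 (mod 1517)
8^4 ≡ 64^2 = 4096 ≡ 1062 (mod 1517)
8^8 ≡ 1062^2 = 1127844 ≡ 713 (mod 1517)
8^16 ≡ 713^2 = 508369 ≡ 174 (mod 1517)
8^32 ≡ 174^2 = 30276 ≡ 1453 (mod 1517)
8^64 ≡ 1453^2 = 2111209 ≡ 1062 (mod 1517)
8^128 ≡ 1062^2 = 1127844 ≡ 713 (mod 1517)
8^256 ≡ 713^2 = 508369 ≡ 174 (mod 1517)
8^512 ≡ 174^2 = 30276 ≡ 1453 (mod 1517)
8^1024 ≡ 1453^2 = 2111209 ≡ 1062 (mod 1517)
1516 = 1024 + 256 + 128 + 64 + 32 + 8 + 4 in binary powers of 2.
So 8^1516 ≡ 1062 · 174 · 713 · 1062 · 1453 · 713 · 1062 ≡ 174 (mod 1517).
Since 174 ≠ 1, base 8 is a Fermat witness: 1517 is composite.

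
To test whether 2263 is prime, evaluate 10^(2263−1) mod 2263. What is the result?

2236

10^1 ≡ 10 (mod 2263)
10^2 ≡ 10^2 = 100 ≡ 100 (mod 2263)
10^4 ≡ 100^2 = 10000 ≡ 948 (mod 2263)
10^8 ≡ 948^2 = 898704 ≡ 293 (mod 2263)
10^16 ≡ 293^2 = 85849 ≡ 2118 (mod 2263)
10^32 ≡ 2118^2 = 4485924 ≡ 658 (mod 2263)
10^64 ≡ 658^2 = 432964 ≡ 731 (mod 2263)
10^128 ≡ 731^2 = 534361 ≡ 293 (mod 2263)
10^256 ≡ 293^2 = 85849 ≡ 2118 (mod 2263)
10^512 ≡ 2118^2 = 4485924 ≡ 658 (mod 2263)
10^1024 ≡ 658^2 = 432964 ≡ 731 (mod 2263)
10^2048 ≡ 731^2 = 534361 ≡ 293 (mod 2263)
2262 = 2048 + 128 + 64 + 16 + 4 + 2 in binary powers of 2.
So 10^2262 ≡ 293 · 293 · 731 · 2118 · 948 · 100 ≡ 2236 (mod 2263).
Since 2236 ≠ 1, base 10 is a Fermat witness: 2263 is composite.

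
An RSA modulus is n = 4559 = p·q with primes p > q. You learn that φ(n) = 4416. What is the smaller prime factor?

47

φ(n) = (p−1)(q−1) = n − (p+q) + 1, so p + q = 4559 − 4416 + 1 = 144.
p and q are the roots of t² − 144t + 4559 = 0.
Discriminant: 144² − 4·4559 = 20736 − 18236 = 2500; √2500 = 50.
q = (144 − 50)/2 = 47, p = (144 + 50)/2 = 97.
Check: 47 · 97 = 4559.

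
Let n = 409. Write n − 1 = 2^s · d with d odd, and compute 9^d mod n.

409 − 1 = 408 = 2^3 · 51, so d = 51.
9^1 ≡ 9 (mod 409)
9^2 ≡ 9^2 = 81 ≡ 81 (mod 409)
9^4 ≡ 81^2 = 6561 ≡ 17 (mod 409)
9^8 ≡ 17^2 = 289 ≡ 289 (mod 409)
9^16 ≡ 289^2 = 83521 ≡ 85 (mod 409)
9^32 ≡ 85^2 = 7225 ≡ 272 (mod 409)
51 = 32 + 16 + 2 + 1 in binary powers of 2.
So 9^51 ≡ 272 · 85 · 81 · 9 ≡ 408 (mod 409).
Since 9^d ≡ 408 (mod 409), base 9 does not prove 409 composite.

408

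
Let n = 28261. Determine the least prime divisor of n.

28261 is odd.
Digit sum 19, not divisible by 3.
Ends in 1: not divisible by 5.
7: 28261 = 7·4037 + 2
11: 28261 = 11·2569 + 2
13: 28261 = 13·2173 + 12
17: 28261 = 17·1662 + 7
19: 28261 = 19·1487 + 8
23: 28261 = 23·1228 + 17
29: 28261 = 29·974 + 15
31: 28261 = 31·911 + 20
37: 28261 = 37·763 + 30
41: 28261 = 41·689 + 12
43: 28261 = 43·657 + 10
47: 28261 = 47·601 + 14
53: 28261 = 53·533 + 12
59: 28261 = 59·479

59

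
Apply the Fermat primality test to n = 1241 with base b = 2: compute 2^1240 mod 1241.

1004

2^1 ≡ 2 (mod 1241)
2^2 ≡ 2^2 = 4 ≡ 4 (mod 1241)
2^4 ≡ 4^2 = 16 ≡ 16 (mod 1241)
2^8 ≡ 16^2 = 256 ≡ 256 (mod 1241)
2^16 ≡ 256^2 = 65536 ≡ 1004 (mod 1241)
2^32 ≡ 1004^2 = 1008016 ≡ 324 (mod 1241)
2^64 ≡ 324^2 = 104976 ≡ 732 (mod 1241)
2^128 ≡ 732^2 = 535824 ≡ 953 (mod 1241)
2^256 ≡ 953^2 = 908209 ≡ 1038 (mod 1241)
2^512 ≡ 1038^2 = 1077444 ≡ 256 (mod 1241)
2^1024 ≡ 256^2 = 65536 ≡ 1004 (mod 1241)
1240 = 1024 + 128 + 64 + 16 + 8 in binary powers of 2.
So 2^1240 ≡ 1004 · 953 · 732 · 1004 · 256 ≡ 1004 (mod 1241).
Since 1004 ≠ 1, base 2 is a Fermat witness: 1241 is composite.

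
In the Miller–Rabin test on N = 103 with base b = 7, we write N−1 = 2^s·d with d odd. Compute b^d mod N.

1

103 − 1 = 102 = 2^1 · 51, so d = 51.
7^1 ≡ 7 (mod 103)
7^2 ≡ 7^2 = 49 ≡ 49 (mod 103)
7^4 ≡ 49^2 = 2401 ≡ 32 (mod 103)
7^8 ≡ 32^2 = 1024 ≡ 97 (mod 103)
7^16 ≡ 97^2 = 9409 ≡ 36 (mod 103)
7^32 ≡ 36^2 = 1296 ≡ 60 (mod 103)
51 = 32 + 16 + 2 + 1 in binary powers of 2.
So 7^51 ≡ 60 · 36 · 49 · 7 ≡ 1 (mod 103).
Since 7^d ≡ 1 (mod 103), base 7 does not prove 103 composite.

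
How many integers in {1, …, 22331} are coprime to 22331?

22032

Factor: 22331 = 137 · 163.
φ(22331) = (137−1) · (163−1) = 136 · 162 = 22032.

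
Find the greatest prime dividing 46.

23

46 = 2 · 23
23 is prime.
So 46 = 2 · 23; the largest prime factor is 23.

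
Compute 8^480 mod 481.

8^1 ≡ 8 (mod 481)
8^2 ≡ 8^2 = 64 ≡ 64 (mod 481)
8^4 ≡ 64^2 = 4096 ≡ 248 (mod 481)
8^8 ≡ 248^2 = 61504 ≡ 417 (mod 481)
8^16 ≡ 417^2 = 173889 ≡ 248 (mod 481)
8^32 ≡ 248^2 = 61504 ≡ 417 (mod 481)
8^64 ≡ 417^2 = 173889 ≡ 248 (mod 481)
8^128 ≡ 248^2 = 61504 ≡ 417 (mod 481)
8^256 ≡ 417^2 = 173889 ≡ 248 (mod 481)
480 = 256 + 128 + 64 + 32 in binary powers of 2.
So 8^480 ≡ 248 · 417 · 248 · 417 ≡ 1 (mod 481).
Since the result is 1, base 8 gives no evidence that 481 is composite.

1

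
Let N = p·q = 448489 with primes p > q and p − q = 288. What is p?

829

Since p = q + 288, we have 448489 = q(q + 288), so q² + 288q − 448489 = 0.
Discriminant: 288² + 4·448489 = 82944 + 1793956 = 1876900; √1876900 = 1370.
q = (−288 + 1370)/2 = 541, and p = q + 288 = 829.
Check: 541 · 829 = 448489.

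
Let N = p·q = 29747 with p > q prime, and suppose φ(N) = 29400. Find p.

197

φ(n) = (p−1)(q−1) = n − (p+q) + 1, so p + q = 29747 − 29400 + 1 = 348.
p and q are the roots of t² − 348t + 29747 = 0.
Discriminant: 348² − 4·29747 = 121104 − 118988 = 2116; √2116 = 46.
q = (348 − 46)/2 = 151, p = (348 + 46)/2 = 197.
Check: 151 · 197 = 29747.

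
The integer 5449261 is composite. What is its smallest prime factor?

43

5449261 is odd.
Digit sum 31, not divisible by 3.
Ends in 1: not divisible by 5.
7: 5449261 = 7·778465 + 6
11: 5449261 = 11·495387 + 4
13: 5449261 = 13·419173 + 12
17: 5449261 = 17·320544 + 13
19: 5449261 = 19·286803 + 4
23: 5449261 = 23·236924 + 9
29: 5449261 = 29·187905 + 16
31: 5449261 = 31·175782 + 19
37: 5449261 = 37·147277 + 12
41: 5449261 = 41·132908 + 33
43: 5449261 = 43·126727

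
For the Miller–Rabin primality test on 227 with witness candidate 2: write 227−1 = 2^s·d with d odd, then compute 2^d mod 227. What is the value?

226

227 − 1 = 226 = 2^1 · 113, so d = 113.
2^1 ≡ 2 (mod 227)
2^2 ≡ 2^2 = 4 ≡ 4 (mod 227)
2^4 ≡ 4^2 = 16 ≡ 16 (mod 227)
2^8 ≡ 16^2 = 256 ≡ 29 (mod 227)
2^16 ≡ 29^2 = 841 ≡ 160 (mod 227)
2^32 ≡ 160^2 = 25600 ≡ 176 (mod 227)
2^64 ≡ 176^2 = 30976 ≡ 104 (mod 227)
113 = 64 + 32 + 16 + 1 in binary powers of 2.
So 2^113 ≡ 104 · 176 · 160 · 2 ≡ 226 (mod 227).
Since 2^d ≡ 226 (mod 227), base 2 does not prove 227 composite.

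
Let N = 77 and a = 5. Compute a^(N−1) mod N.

16

5^1 ≡ 5 (mod 77)
5^2 ≡ 5^2 = 25 ≡ 25 (mod 77)
5^4 ≡ 25^2 = 625 ≡ 9 (mod 77)
5^8 ≡ 9^2 = 81 ≡ 4 (mod 77)
5^16 ≡ 4^2 = 16 ≡ 16 (mod 77)
5^32 ≡ 16^2 = 256 ≡ 25 (mod 77)
5^64 ≡ 25^2 = 625 ≡ 9 (mod 77)
76 = 64 + 8 + 4 in binary powers of 2.
So 5^76 ≡ 9 · 4 · 9 ≡ 16 (mod 77).
Since 16 ≠ 1, base 5 is a Fermat witness: 77 is composite.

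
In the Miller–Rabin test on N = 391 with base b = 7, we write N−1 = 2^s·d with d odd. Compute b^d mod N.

241

391 − 1 = 390 = 2^1 · 195, so d = 195.
7^1 ≡ 7 (mod 391)
7^2 ≡ 7^2 = 49 ≡ 49 (mod 391)
7^4 ≡ 49^2 = 2401 ≡ 55 (mod 391)
7^8 ≡ 55^2 = 3025 ≡ 288 (mod 391)
7^16 ≡ 288^2 = 82944 ≡ 52 (mod 391)
7^32 ≡ 52^2 = 2704 ≡ 358 (mod 391)
7^64 ≡ 358^2 = 128164 ≡ 307 (mod 391)
7^128 ≡ 307^2 = 94249 ≡ 18 (mod 391)
195 = 128 + 64 + 2 + 1 in binary powers of 2.
So 7^195 ≡ 18 · 307 · 49 · 7 ≡ 241 (mod 391).
Squaring chain: 241; never reaches −1, so base 7 is a Miller–Rabin witness that 391 is composite.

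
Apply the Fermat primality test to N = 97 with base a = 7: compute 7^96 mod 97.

1

7^1 ≡ 7 (mod 97)
7^2 ≡ 7^2 = 49 ≡ 49 (mod 97)
7^4 ≡ 49^2 = 2401 ≡ 73 (mod 97)
7^8 ≡ 73^2 = 5329 ≡ 91 (mod 97)
7^16 ≡ 91^2 = 8281 ≡ 36 (mod 97)
7^32 ≡ 36^2 = 1296 ≡ 35 (mod 97)
7^64 ≡ 35^2 = 1225 ≡ 61 (mod 97)
96 = 64 + 32 in binary powers of 2.
So 7^96 ≡ 61 · 35 ≡ 1 (mod 97).
Since the result is 1, base 7 gives no evidence that 97 is composite.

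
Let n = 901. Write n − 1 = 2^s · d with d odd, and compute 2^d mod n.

427

901 − 1 = 900 = 2^2 · 225, so d = 225.
2^1 ≡ 2 (mod 901)
2^2 ≡ 2^2 = 4 ≡ 4 (mod 901)
2^4 ≡ 4^2 = 16 ≡ 16 (mod 901)
2^8 ≡ 16^2 = 256 ≡ 256 (mod 901)
2^16 ≡ 256^2 = 65536 ≡ 664 (mod 901)
2^32 ≡ 664^2 = 440896 ≡ 307 (mod 901)
2^64 ≡ 307^2 = 94249 ≡ 545 (mod 901)
2^128 ≡ 545^2 = 297025 ≡ 596 (mod 901)
225 = 128 + 64 + 32 + 1 in binary powers of 2.
So 2^225 ≡ 596 · 545 · 307 · 2 ≡ 427 (mod 901).
Squaring chain: 427 → 327; never reaches −1, so base 2 is a Miller–Rabin witness that 901 is composite.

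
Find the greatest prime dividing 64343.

47

64343 = 37 · 1739
1739 = 37 · 47
47 is prime.
So 64343 = 37^2 · 47; the largest prime factor is 47.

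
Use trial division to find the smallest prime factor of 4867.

31

4867 is odd.
Digit sum 25, not divisible by 3.
Ends in 7: not divisible by 5.
7: 4867 = 7·695 + 2
11: 4867 = 11·442 + 5
13: 4867 = 13·374 + 5
17: 4867 = 17·286 + 5
19: 4867 = 19·256 + 3
23: 4867 = 23·211 + 14
29: 4867 = 29·167 + 24
31: 4867 = 31·157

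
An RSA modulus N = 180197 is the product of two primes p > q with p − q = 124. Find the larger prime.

Since p = q + 124, we have 180197 = q(q + 124), so q² + 124q − 180197 = 0.
Discriminant: 124² + 4·180197 = 15376 + 720788 = 736164; √736164 = 858.
q = (−124 + 858)/2 = 367, and p = q + 124 = 491.
Check: 367 · 491 = 180197.

491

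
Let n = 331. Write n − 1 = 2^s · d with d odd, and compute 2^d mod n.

331 − 1 = 330 = 2^1 · 165, so d = 165.
2^1 ≡ 2 (mod 331)
2^2 ≡ 2^2 = 4 ≡ 4 (mod 331)
2^4 ≡ 4^2 = 16 ≡ 16 (mod 331)
2^8 ≡ 16^2 = 256 ≡ 256 (mod 331)
2^16 ≡ 256^2 = 65536 ≡ 329 (mod 331)
2^32 ≡ 329^2 = 108241 ≡ 4 (mod 331)
2^64 ≡ 4^2 = 16 ≡ 16 (mod 331)
2^128 ≡ 16^2 = 256 ≡ 256 (mod 331)
165 = 128 + 32 + 4 + 1 in binary powers of 2.
So 2^165 ≡ 256 · 4 · 16 · 2 ≡ 330 (mod 331).
Since 2^d ≡ 330 (mod 331), base 2 does not prove 331 composite.

330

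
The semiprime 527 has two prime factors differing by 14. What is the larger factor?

31

Since p = q + 14, we have 527 = q(q + 14), so q² + 14q − 527 = 0.
Discriminant: 14² + 4·527 = 196 + 2108 = 2304; √2304 = 48.
q = (−14 + 48)/2 = 17, and p = q + 14 = 31.
Check: 17 · 31 = 527.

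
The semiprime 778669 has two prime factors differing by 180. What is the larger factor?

Since p = q + 180, we have 778669 = q(q + 180), so q² + 180q − 778669 = 0.
Discriminant: 180² + 4·778669 = 32400 + 3114676 = 3147076; √3147076 = 1774.
q = (−180 + 1774)/2 = 797, and p = q + 180 = 977.
Check: 797 · 977 = 778669.

977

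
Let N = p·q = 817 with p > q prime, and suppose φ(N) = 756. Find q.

19

φ(n) = (p−1)(q−1) = n − (p+q) + 1, so p + q = 817 − 756 + 1 = 62.
p and q are the roots of t² − 62t + 817 = 0.
Discriminant: 62² − 4·817 = 3844 − 3268 = 576; √576 = 24.
q = (62 − 24)/2 = 19, p = (62 + 24)/2 = 43.
Check: 19 · 43 = 817.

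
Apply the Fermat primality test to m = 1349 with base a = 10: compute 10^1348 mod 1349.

10^1 ≡ 10 (mod 1349)
10^2 ≡ 10^2 = 100 ≡ 100 (mod 1349)
10^4 ≡ 100^2 = 10000 ≡ 557 (mod 1349)
10^8 ≡ 557^2 = 310249 ≡ 1328 (mod 1349)
10^16 ≡ 1328^2 = 1763584 ≡ 441 (mod 1349)
10^32 ≡ 441^2 = 194481 ≡ 225 (mod 1349)
10^64 ≡ 225^2 = 50625 ≡ 712 (mod 1349)
10^128 ≡ 712^2 = 506944 ≡ 1069 (mod 1349)
10^256 ≡ 1069^2 = 1142761 ≡ 158 (mod 1349)
10^512 ≡ 158^2 = 24964 ≡ 682 (mod 1349)
10^1024 ≡ 682^2 = 465124 ≡ 1068 (mod 1349)
1348 = 1024 + 256 + 64 + 4 in binary powers of 2.
So 10^1348 ≡ 1068 · 158 · 712 · 557 ≡ 80 (mod 1349).
Since 80 ≠ 1, base 10 is a Fermat witness: 1349 is composite.

80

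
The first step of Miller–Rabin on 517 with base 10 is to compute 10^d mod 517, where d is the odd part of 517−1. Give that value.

43

517 − 1 = 516 = 2^2 · 129, so d = 129.
10^1 ≡ 10 (mod 517)
10^2 ≡ 10^2 = 100 ≡ 100 (mod 517)
10^4 ≡ 100^2 = 10000 ≡ 177 (mod 517)
10^8 ≡ 177^2 = 31329 ≡ 309 (mod 517)
10^16 ≡ 309^2 = 95481 ≡ 353 (mod 517)
10^32 ≡ 353^2 = 124609 ≡ 12 (mod 517)
10^64 ≡ 12^2 = 144 ≡ 144 (mod 517)
10^128 ≡ 144^2 = 20736 ≡ 56 (mod 517)
129 = 128 + 1 in binary powers of 2.
So 10^129 ≡ 56 · 10 ≡ 43 (mod 517).
Squaring chain: 43 → 298; never reaches −1, so base 10 is a Miller–Rabin witness that 517 is composite.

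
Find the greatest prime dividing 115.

23

115 = 5 · 23
23 is prime.
So 115 = 5 · 23; the largest prime factor is 23.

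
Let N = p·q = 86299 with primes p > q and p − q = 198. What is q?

Since p = q + 198, we have 86299 = q(q + 198), so q² + 198q − 86299 = 0.
Discriminant: 198² + 4·86299 = 39204 + 345196 = 384400; √384400 = 620.
q = (−198 + 620)/2 = 211, and p = q + 198 = 409.
Check: 211 · 409 = 86299.

211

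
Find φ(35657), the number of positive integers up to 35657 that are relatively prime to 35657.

Factor: 35657 = 181 · 197.
φ(35657) = (181−1) · (197−1) = 180 · 196 = 35280.

35280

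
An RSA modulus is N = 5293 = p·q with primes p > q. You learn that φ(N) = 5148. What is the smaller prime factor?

67

φ(n) = (p−1)(q−1) = n − (p+q) + 1, so p + q = 5293 − 5148 + 1 = 146.
p and q are the roots of t² − 146t + 5293 = 0.
Discriminant: 146² − 4·5293 = 21316 − 21172 = 144; √144 = 12.
q = (146 − 12)/2 = 67, p = (146 + 12)/2 = 79.
Check: 67 · 79 = 5293.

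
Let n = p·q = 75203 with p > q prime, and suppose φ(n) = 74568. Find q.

157

φ(n) = (p−1)(q−1) = n − (p+q) + 1, so p + q = 75203 − 74568 + 1 = 636.
p and q are the roots of t² − 636t + 75203 = 0.
Discriminant: 636² − 4·75203 = 404496 − 300812 = 103684; √103684 = 322.
q = (636 − 322)/2 = 157, p = (636 + 322)/2 = 479.
Check: 157 · 479 = 75203.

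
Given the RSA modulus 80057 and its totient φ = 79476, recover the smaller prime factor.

223

φ(n) = (p−1)(q−1) = n − (p+q) + 1, so p + q = 80057 − 79476 + 1 = 582.
p and q are the roots of t² − 582t + 80057 = 0.
Discriminant: 582² − 4·80057 = 338724 − 320228 = 18496; √18496 = 136.
q = (582 − 136)/2 = 223, p = (582 + 136)/2 = 359.
Check: 223 · 359 = 80057.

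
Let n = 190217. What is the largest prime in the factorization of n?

190217 = 37 · 5141
5141 = 53 · 97
97 is prime.
So 190217 = 37 · 53 · 97; the largest prime factor is 97.

97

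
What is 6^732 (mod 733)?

6^1 ≡ 6 (mod 733)
6^2 ≡ 6^2 = 36 ≡ 36 (mod 733)
6^4 ≡ 36^2 = 1296 ≡ 563 (mod 733)
6^8 ≡ 563^2 = 316969 ≡ 313 (mod 733)
6^16 ≡ 313^2 = 97969 ≡ 480 (mod 733)
6^32 ≡ 480^2 = 230400 ≡ 238 (mod 733)
6^64 ≡ 238^2 = 56644 ≡ 203 (mod 733)
6^128 ≡ 203^2 = 41209 ≡ 161 (mod 733)
6^256 ≡ 161^2 = 25921 ≡ 266 (mod 733)
6^512 ≡ 266^2 = 70756 ≡ 388 (mod 733)
732 = 512 + 128 + 64 + 16 + 8 + 4 in binary powers of 2.
So 6^732 ≡ 388 · 161 · 203 · 480 · 313 · 563 ≡ 1 (mod 733).
Since the result is 1, base 6 gives no evidence that 733 is composite.

1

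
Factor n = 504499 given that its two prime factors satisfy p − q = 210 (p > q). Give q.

613

Since p = q + 210, we have 504499 = q(q + 210), so q² + 210q − 504499 = 0.
Discriminant: 210² + 4·504499 = 44100 + 2017996 = 2062096; √2062096 = 1436.
q = (−210 + 1436)/2 = 613, and p = q + 210 = 823.
Check: 613 · 823 = 504499.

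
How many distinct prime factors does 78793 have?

4

78793 = 11 · 7163
7163 = 13 · 551
551 = 19 · 29
78793 = 11 · 13 · 19 · 29, which has 4 distinct prime factors.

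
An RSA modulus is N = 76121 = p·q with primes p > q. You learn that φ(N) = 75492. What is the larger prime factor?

φ(n) = (p−1)(q−1) = n − (p+q) + 1, so p + q = 76121 − 75492 + 1 = 630.
p and q are the roots of t² − 630t + 76121 = 0.
Discriminant: 630² − 4·76121 = 396900 − 304484 = 92416; √92416 = 304.
q = (630 − 304)/2 = 163, p = (630 + 304)/2 = 467.
Check: 163 · 467 = 76121.

467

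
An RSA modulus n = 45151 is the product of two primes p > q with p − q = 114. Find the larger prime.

277

Since p = q + 114, we have 45151 = q(q + 114), so q² + 114q − 45151 = 0.
Discriminant: 114² + 4·45151 = 12996 + 180604 = 193600; √193600 = 440.
q = (−114 + 440)/2 = 163, and p = q + 114 = 277.
Check: 163 · 277 = 45151.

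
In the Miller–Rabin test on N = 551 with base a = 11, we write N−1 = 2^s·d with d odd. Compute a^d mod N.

551 − 1 = 550 = 2^1 · 275, so d = 275.
11^1 ≡ 11 (mod 551)
11^2 ≡ 11^2 = 121 ≡ 121 (mod 551)
11^4 ≡ 121^2 = 14641 ≡ 315 (mod 551)
11^8 ≡ 315^2 = 99225 ≡ 45 (mod 551)
11^16 ≡ 45^2 = 2025 ≡ 372 (mod 551)
11^32 ≡ 372^2 = 138384 ≡ 83 (mod 551)
11^64 ≡ 83^2 = 6889 ≡ 277 (mod 551)
11^128 ≡ 277^2 = 76729 ≡ 140 (mod 551)
11^256 ≡ 140^2 = 19600 ≡ 315 (mod 551)
275 = 256 + 16 + 2 + 1 in binary powers of 2.
So 11^275 ≡ 315 · 372 · 121 · 11 ≡ 520 (mod 551).
Squaring chain: 520; never reaches −1, so base 11 is a Miller–Rabin witness that 551 is composite.

520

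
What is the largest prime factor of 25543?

89

25543 = 7 · 3649
3649 = 41 · 89
89 is prime.
So 25543 = 7 · 41 · 89; the largest prime factor is 89.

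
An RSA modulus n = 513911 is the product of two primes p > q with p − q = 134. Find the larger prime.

787

Since p = q + 134, we have 513911 = q(q + 134), so q² + 134q − 513911 = 0.
Discriminant: 134² + 4·513911 = 17956 + 2055644 = 2073600; √2073600 = 1440.
q = (−134 + 1440)/2 = 653, and p = q + 134 = 787.
Check: 653 · 787 = 513911.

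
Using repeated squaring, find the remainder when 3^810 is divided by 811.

1

3^1 ≡ 3 (mod 811)
3^2 ≡ 3^2 = 9 ≡ 9 (mod 811)
3^4 ≡ 9^2 = 81 ≡ 81 (mod 811)
3^8 ≡ 81^2 = 6561 ≡ 73 (mod 811)
3^16 ≡ 73^2 = 5329 ≡ 463 (mod 811)
3^32 ≡ 463^2 = 214369 ≡ 265 (mod 811)
3^64 ≡ 265^2 = 70225 ≡ 479 (mod 811)
3^128 ≡ 479^2 = 229441 ≡ 739 (mod 811)
3^256 ≡ 739^2 = 546121 ≡ 318 (mod 811)
3^512 ≡ 318^2 = 101124 ≡ 560 (mod 811)
810 = 512 + 256 + 32 + 8 + 2 in binary powers of 2.
So 3^810 ≡ 560 · 318 · 265 · 73 · 9 ≡ 1 (mod 811).
Since the result is 1, base 3 gives no evidence that 811 is composite.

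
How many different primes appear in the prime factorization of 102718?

5

102718 = 2 · 51359
51359 = 7 · 7337
7337 = 11 · 667
667 = 23 · 29
102718 = 2 · 7 · 11 · 23 · 29, which has 5 distinct prime factors.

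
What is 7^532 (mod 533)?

113

7^1 ≡ 7 (mod 533)
7^2 ≡ 7^2 = 49 ≡ 49 (mod 533)
7^4 ≡ 49^2 = 2401 ≡ 269 (mod 533)
7^8 ≡ 269^2 = 72361 ≡ 406 (mod 533)
7^16 ≡ 406^2 = 164836 ≡ 139 (mod 533)
7^32 ≡ 139^2 = 19321 ≡ 133 (mod 533)
7^64 ≡ 133^2 = 17689 ≡ 100 (mod 533)
7^128 ≡ 100^2 = 10000 ≡ 406 (mod 533)
7^256 ≡ 406^2 = 164836 ≡ 139 (mod 533)
7^512 ≡ 139^2 = 19321 ≡ 133 (mod 533)
532 = 512 + 16 + 4 in binary powers of 2.
So 7^532 ≡ 133 · 139 · 269 ≡ 113 (mod 533).
Since 113 ≠ 1, base 7 is a Fermat witness: 533 is composite.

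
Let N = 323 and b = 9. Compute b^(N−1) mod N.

251

9^1 ≡ 9 (mod 323)
9^2 ≡ 9^2 = 81 ≡ 81 (mod 323)
9^4 ≡ 81^2 = 6561 ≡ 101 (mod 323)
9^8 ≡ 101^2 = 10201 ≡ 188 (mod 323)
9^16 ≡ 188^2 = 35344 ≡ 137 (mod 323)
9^32 ≡ 137^2 = 18769 ≡ 35 (mod 323)
9^64 ≡ 35^2 = 1225 ≡ 256 (mod 323)
9^128 ≡ 256^2 = 65536 ≡ 290 (mod 323)
9^256 ≡ 290^2 = 84100 ≡ 120 (mod 323)
322 = 256 + 64 + 2 in binary powers of 2.
So 9^322 ≡ 120 · 256 · 81 ≡ 251 (mod 323).
Since 251 ≠ 1, base 9 is a Fermat witness: 323 is composite.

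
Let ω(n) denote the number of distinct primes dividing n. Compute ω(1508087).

5

1508087 = 7 · 215441
215441 = 17 · 12673
12673 = 19 · 667
667 = 23 · 29
1508087 = 7 · 17 · 19 · 23 · 29, which has 5 distinct prime factors.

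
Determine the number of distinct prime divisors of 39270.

6

39270 = 2 · 19635
19635 = 3 · 6545
6545 = 5 · 1309
1309 = 7 · 187
187 = 11 · 17
39270 = 2 · 3 · 5 · 7 · 11 · 17, which has 6 distinct prime factors.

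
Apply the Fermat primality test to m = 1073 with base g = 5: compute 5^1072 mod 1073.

488

5^1 ≡ 5 (mod 1073)
5^2 ≡ 5^2 = 25 ≡ 25 (mod 1073)
5^4 ≡ 25^2 = 625 ≡ 625 (mod 1073)
5^8 ≡ 625^2 = 390625 ≡ 53 (mod 1073)
5^16 ≡ 53^2 = 2809 ≡ 663 (mod 1073)
5^32 ≡ 663^2 = 439569 ≡ 712 (mod 1073)
5^64 ≡ 712^2 = 506944 ≡ 488 (mod 1073)
5^128 ≡ 488^2 = 238144 ≡ 1011 (mod 1073)
5^256 ≡ 1011^2 = 1022121 ≡ 625 (mod 1073)
5^512 ≡ 625^2 = 390625 ≡ 53 (mod 1073)
5^1024 ≡ 53^2 = 2809 ≡ 663 (mod 1073)
1072 = 1024 + 32 + 16 in binary powers of 2.
So 5^1072 ≡ 663 · 712 · 663 ≡ 488 (mod 1073).
Since 488 ≠ 1, base 5 is a Fermat witness: 1073 is composite.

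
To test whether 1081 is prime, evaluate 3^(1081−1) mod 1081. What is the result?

768

3^1 ≡ 3 (mod 1081)
3^2 ≡ 3^2 = 9 ≡ 9 (mod 1081)
3^4 ≡ 9^2 = 81 ≡ 81 (mod 1081)
3^8 ≡ 81^2 = 6561 ≡ 75 (mod 1081)
3^16 ≡ 75^2 = 5625 ≡ 220 (mod 1081)
3^32 ≡ 220^2 = 48400 ≡ 836 (mod 1081)
3^64 ≡ 836^2 = 698896 ≡ 570 (mod 1081)
3^128 ≡ 570^2 = 324900 ≡ 600 (mod 1081)
3^256 ≡ 600^2 = 360000 ≡ 27 (mod 1081)
3^512 ≡ 27^2 = 729 ≡ 729 (mod 1081)
3^1024 ≡ 729^2 = 531441 ≡ 670 (mod 1081)
1080 = 1024 + 32 + 16 + 8 in binary powers of 2.
So 3^1080 ≡ 670 · 836 · 220 · 75 ≡ 768 (mod 1081).
Since 768 ≠ 1, base 3 is a Fermat witness: 1081 is composite.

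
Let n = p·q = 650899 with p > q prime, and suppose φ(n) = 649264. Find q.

683

φ(n) = (p−1)(q−1) = n − (p+q) + 1, so p + q = 650899 − 649264 + 1 = 1636.
p and q are the roots of t² − 1636t + 650899 = 0.
Discriminant: 1636² − 4·650899 = 2676496 − 2603596 = 72900; √72900 = 270.
q = (1636 − 270)/2 = 683, p = (1636 + 270)/2 = 953.
Check: 683 · 953 = 650899.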